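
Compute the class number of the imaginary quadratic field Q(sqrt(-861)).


K = Q(sqrt(-861)). d mod 4 = 3, so D = disc(K) = 4d = -3444
h(K) equals the number of primitive reduced positive-definite forms (a, b, c) = a*x^2 + b*x*y + c*y^2 with b^2 - 4ac = D,
where reduced means |b| <= a <= c, with b >= 0 whenever |b| = a or a = c, and primitive means gcd(a, b, c) = 1.
Reduced forces 3a^2 <= |D| = 3444, so 1 <= a <= 33; b must have the parity of D, and c = (b^2 - D)/(4a) must be an integer >= a.
Enumerate a = 1..33, b in [-a, a]:
  a=1: (1, 0, 861)  [1]
  a=2: (2, 2, 431)  [1]
  a=3: (3, 0, 287)  [1]
  a=4: none
  a=5: (5, -4, 173), (5, 4, 173)  [2]
  a=6: (6, 6, 145)  [1]
  a=7: (7, 0, 123)  [1]
  a=8..9: none
  a=10: (10, -6, 87), (10, 6, 87)  [2]
  a=11..12: none
  a=13: (13, -12, 69), (13, 12, 69)  [2]
  a=14: (14, 14, 65)  [1]
  a=15: (15, -6, 58), (15, 6, 58)  [2]
  a=16..20: none
  a=21: (21, 0, 41)  [1]
  a=22: none
  a=23: (23, -12, 39), (23, 12, 39)  [2]
  a=24: none
  a=25: (25, -16, 37), (25, 16, 37)  [2]
  a=26: (26, -14, 35), (26, 14, 35)  [2]
  a=27..28: none
  a=29: (29, -6, 30), (29, 6, 30)  [2]
  a=30: none
  a=31: (31, 20, 31)  [1]
  a=32..33: none
Total reduced forms: 1 + 1 + 1 + 2 + 1 + 1 + 2 + 2 + 1 + 2 + 1 + 2 + 2 + 2 + 2 + 1 = 24
h = 24

24


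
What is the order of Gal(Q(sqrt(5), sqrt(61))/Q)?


The 2 square roots of distinct primes are multiplicatively independent over Q,
so [K:Q] = 2^2 and Gal(K/Q) is isomorphic to (Z/2Z)^2.
|Gal| = 2^2 = 4

4


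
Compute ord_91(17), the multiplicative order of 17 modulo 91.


We want ord_91(17), the smallest k >= 1 with 17^k = 1 mod 91.
n = 91 = 7 * 13, phi(91) = 72; the order divides phi(n).
Divisors of 72: 1, 2, 3, 4, 6, 8, 9, 12, 18, 24, 36, 72
Repeated squaring mod 91: 17^1 = 17, 17^2 = 16, 17^4 = 74, 17^8 = 16, 17^16 = 74, 17^32 = 16, 17^64 = 74
Test divisors in increasing order:
  k=1: 17^1 = 17 mod 91
  k=2: 17^2 = 16 mod 91
  k=3: 17^3 = 16 * 17 = 90 mod 91
  k=4: 17^4 = 74 mod 91
  k=6: 17^6 = 74 * 16 = 1 mod 91  <- first divisor giving 1
Order = 6

6


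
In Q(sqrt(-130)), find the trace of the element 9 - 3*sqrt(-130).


Tr(a + b*sqrt(d)) = (a + b*sqrt(d)) + (a - b*sqrt(d)) = 2a
= 2 * (9)
= 18

18


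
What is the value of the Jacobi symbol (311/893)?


Compute (311/893) via quadratic reciprocity:
  reciprocity: (311/893) -> +(893/311)
  reduce: (271/311)
  reciprocity: (271/311) -> -(311/271)
  reduce: (40/271)
  pull out 2: (2/271) = +1  (since 271 mod 8 = 7)
  pull out 2: (2/271) = +1  (since 271 mod 8 = 7)
  pull out 2: (2/271) = +1  (since 271 mod 8 = 7)
  reciprocity: (5/271) -> +(271/5)
  reduce: (1/5)
  (1/5) = 1
Product of signs = -1

-1


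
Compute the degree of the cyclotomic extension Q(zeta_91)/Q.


The degree equals Euler's totient phi(91).
91 = 7 * 13
phi(91) = 72

72


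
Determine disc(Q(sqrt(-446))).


For K = Q(sqrt(d)) with d squarefree: disc(K) = d if d = 1 mod 4, and disc(K) = 4d if d = 2 or 3 mod 4.
Here d = -446, and d mod 4 = 2.
d = 2 mod 4, not 1 (O_K = Z[sqrt(d)]), so disc(K) = 4d = 4 * (-446) = -1784

-1784


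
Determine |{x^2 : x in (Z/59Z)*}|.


For prime p, the number of non-zero quadratic residues is (p-1)/2.
= (59-1)/2
= 29

29


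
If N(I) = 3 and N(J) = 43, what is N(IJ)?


N(IJ) = N(I) * N(J)
= 3 * 43
= 129

129


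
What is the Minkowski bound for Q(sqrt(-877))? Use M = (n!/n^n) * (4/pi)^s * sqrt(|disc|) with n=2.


d = -877, d mod 4 = 3, so disc(K) = 4d = -3508; |disc(K)| = 3508
Imaginary quadratic field, so n = 2, s = r2 = 1, r1 = 0
M = (n!/n^n) * (4/pi)^s * sqrt(|disc(K)|) = (2!/2^2) * (4/pi)^1 * sqrt(3508)
= 0.5 * 1.273240 * 59.228372
= 37.7060

37.7060


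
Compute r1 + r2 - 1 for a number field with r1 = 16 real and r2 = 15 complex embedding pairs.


By Dirichlet's unit theorem:
rank = r1 + r2 - 1
= 16 + 15 - 1
= 30

30


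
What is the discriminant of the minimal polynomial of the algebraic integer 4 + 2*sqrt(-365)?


The element 4 + 2*sqrt(-365) has minimal polynomial:
x^2 - 8*x + 1476
Discriminant = (-8)^2 - 4*(1476)
= 64 - 5904
= -5840

-5840


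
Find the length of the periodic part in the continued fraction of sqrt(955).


Run the CF algorithm for sqrt(955).
a_0 = floor(sqrt(955)) = 30; set m_0=0, q_0=1.
Recurrence: m' = q*a - m,  q' = (d - m'^2)/q,  a' = floor((a_0 + m')/q').
  step 1: m=30, q=55, a=1
  step 2: m=25, q=6, a=9
  step 3: m=29, q=19, a=3
  step 4: m=28, q=9, a=6
  step 5: m=26, q=31, a=1
  step 6: m=5, q=30, a=1
  step 7: m=25, q=11, a=5
  step 8: m=30, q=5, a=12
  step 9: m=30, q=11, a=5
  step 10: m=25, q=30, a=1
  step 11: m=5, q=31, a=1
  step 12: m=26, q=9, a=6
  step 13: m=28, q=19, a=3
  step 14: m=29, q=6, a=9
  step 15: m=25, q=55, a=1
  step 16: m=30, q=1, a=60
a_16 = 2*a_0 = 60, so the period closes here.
sqrt(955) = [30; 1, 9, 3, 6, 1, 1, 5, 12, 5, 1, 1, 6, 3, 9, 1, 60]
Period length = 16

16


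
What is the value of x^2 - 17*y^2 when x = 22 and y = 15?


x^2 - d*y^2
= 22^2 - 17*15^2
= 484 - 3825
= -3341

-3341


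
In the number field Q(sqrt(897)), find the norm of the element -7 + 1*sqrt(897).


N(a + b*sqrt(d)) = a^2 - d*b^2
= (-7)^2 - (897)*(1)^2
= 49 - 897
= -848

-848


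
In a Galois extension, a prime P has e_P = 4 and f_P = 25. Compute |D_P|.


|D_P| = e * f
= 4 * 25
= 100

100


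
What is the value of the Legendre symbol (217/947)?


p = 947 is prime, so compute (217/947) with the reciprocity algorithm (Jacobi-symbol steps: pull out 2s via (2/n), flip via reciprocity, reduce):
  reciprocity: (217/947) -> +(947/217)
  reduce: (79/217)
  reciprocity: (79/217) -> +(217/79)
  reduce: (59/79)
  reciprocity: (59/79) -> -(79/59)
  reduce: (20/59)
  pull out 2: (2/59) = -1  (since 59 mod 8 = 3)
  pull out 2: (2/59) = -1  (since 59 mod 8 = 3)
  reciprocity: (5/59) -> +(59/5)
  reduce: (4/5)
  pull out 2: (2/5) = -1  (since 5 mod 8 = 5)
  pull out 2: (2/5) = -1  (since 5 mod 8 = 5)
  (1/5) = 1
Product of signs = -1
(217/947) = -1

-1


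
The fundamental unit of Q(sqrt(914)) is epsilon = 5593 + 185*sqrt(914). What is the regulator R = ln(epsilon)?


epsilon = 5593 + 185*sqrt(914)
= 11186.0001
R = ln(11186.0001)
= 9.3224

9.3224


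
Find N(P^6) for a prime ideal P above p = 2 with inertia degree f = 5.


N(P^a) = p^(a*f)
= 2^(6*5)
= 2^30
= 1073741824

1073741824


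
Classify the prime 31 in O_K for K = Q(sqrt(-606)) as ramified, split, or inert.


K = Q(sqrt(-606)). Since d mod 4 = 2, disc(K) = -2424.
Check p | disc: -2424 mod 31 = 25.
p does not divide disc. Compute Legendre symbol (d/p):
14^((31-1)/2) mod 31 = 1
(d/p) = 1, so p splits: (p) = P*P' with e=1, f=1, g=2.
Therefore p is split.

split


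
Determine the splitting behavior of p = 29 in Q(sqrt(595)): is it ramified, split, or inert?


K = Q(sqrt(595)). Since d mod 4 = 3, disc(K) = 2380.
Check p | disc: 2380 mod 29 = 2.
p does not divide disc. Compute Legendre symbol (d/p):
15^((29-1)/2) mod 29 = -1
(d/p) = -1, so p is inert: (p) stays prime with e=1, f=2, g=1.
Therefore p is inert.

inert


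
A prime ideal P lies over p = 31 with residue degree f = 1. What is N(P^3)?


N(P^a) = p^(a*f)
= 31^(3*1)
= 31^3
= 29791

29791


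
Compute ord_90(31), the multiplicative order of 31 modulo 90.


We want ord_90(31), the smallest k >= 1 with 31^k = 1 mod 90.
n = 90 = 2 * 3^2 * 5, phi(90) = 24; the order divides phi(n).
Divisors of 24: 1, 2, 3, 4, 6, 8, 12, 24
Repeated squaring mod 90: 31^1 = 31, 31^2 = 61, 31^4 = 31, 31^8 = 61, 31^16 = 31
Test divisors in increasing order:
  k=1: 31^1 = 31 mod 90
  k=2: 31^2 = 61 mod 90
  k=3: 31^3 = 61 * 31 = 1 mod 90  <- first divisor giving 1
Order = 3

3


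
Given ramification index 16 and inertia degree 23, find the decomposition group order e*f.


|D_P| = e * f
= 16 * 23
= 368

368


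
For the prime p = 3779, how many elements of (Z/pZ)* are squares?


For prime p, the number of non-zero quadratic residues is (p-1)/2.
= (3779-1)/2
= 1889

1889


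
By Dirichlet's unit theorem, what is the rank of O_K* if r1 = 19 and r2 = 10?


By Dirichlet's unit theorem:
rank = r1 + r2 - 1
= 19 + 10 - 1
= 28

28


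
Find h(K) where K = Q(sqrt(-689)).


K = Q(sqrt(-689)). d mod 4 = 3, so D = disc(K) = 4d = -2756
h(K) equals the number of primitive reduced positive-definite forms (a, b, c) = a*x^2 + b*x*y + c*y^2 with b^2 - 4ac = D,
where reduced means |b| <= a <= c, with b >= 0 whenever |b| = a or a = c, and primitive means gcd(a, b, c) = 1.
Reduced forces 3a^2 <= |D| = 2756, so 1 <= a <= 30; b must have the parity of D, and c = (b^2 - D)/(4a) must be an integer >= a.
Enumerate a = 1..30, b in [-a, a]:
  a=1: (1, 0, 689)  [1]
  a=2: (2, 2, 345)  [1]
  a=3: (3, -2, 230), (3, 2, 230)  [2]
  a=4: none
  a=5: (5, -2, 138), (5, 2, 138)  [2]
  a=6: (6, -2, 115), (6, 2, 115)  [2]
  a=7: (7, -4, 99), (7, 4, 99)  [2]
  a=8: none
  a=9: (9, -4, 77), (9, 4, 77)  [2]
  a=10: (10, -2, 69), (10, 2, 69)  [2]
  a=11: (11, -4, 63), (11, 4, 63)  [2]
  a=12: none
  a=13: (13, 0, 53)  [1]
  a=14: (14, -10, 51), (14, 10, 51)  [2]
  a=15: (15, -8, 47), (15, -2, 46), (15, 2, 46), (15, 8, 47)  [4]
  a=16: none
  a=17: (17, -10, 42), (17, 10, 42)  [2]
  a=18: (18, -14, 41), (18, 14, 41)  [2]
  a=19..20: none
  a=21: (21, -10, 34), (21, -4, 33), (21, 4, 33), (21, 10, 34)  [4]
  a=22: (22, -18, 35), (22, 18, 35)  [2]
  a=23: (23, -2, 30), (23, 2, 30)  [2]
  a=24: none
  a=25: (25, -12, 29), (25, 12, 29)  [2]
  a=26: (26, 26, 33)  [1]
  a=27: (27, -22, 30), (27, 22, 30)  [2]
  a=28..30: none
Total reduced forms: 1 + 1 + 2 + 2 + 2 + 2 + 2 + 2 + 2 + 1 + 2 + 4 + 2 + 2 + 4 + 2 + 2 + 2 + 1 + 2 = 40
h = 40

40


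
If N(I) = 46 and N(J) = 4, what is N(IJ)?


N(IJ) = N(I) * N(J)
= 46 * 4
= 184

184


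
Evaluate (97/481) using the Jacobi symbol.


Compute (97/481) via quadratic reciprocity:
  reciprocity: (97/481) -> +(481/97)
  reduce: (93/97)
  reciprocity: (93/97) -> +(97/93)
  reduce: (4/93)
  pull out 2: (2/93) = -1  (since 93 mod 8 = 5)
  pull out 2: (2/93) = -1  (since 93 mod 8 = 5)
  (1/93) = 1
Product of signs = 1

1


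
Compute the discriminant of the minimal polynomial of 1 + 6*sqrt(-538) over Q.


The element 1 + 6*sqrt(-538) has minimal polynomial:
x^2 - 2*x + 19369
Discriminant = (-2)^2 - 4*(19369)
= 4 - 77476
= -77472

-77472


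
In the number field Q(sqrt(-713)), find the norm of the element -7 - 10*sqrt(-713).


N(a + b*sqrt(d)) = a^2 - d*b^2
= (-7)^2 - (-713)*(-10)^2
= 49 + 71300
= 71349

71349


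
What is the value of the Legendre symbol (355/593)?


p = 593 is prime, so compute (355/593) with the reciprocity algorithm (Jacobi-symbol steps: pull out 2s via (2/n), flip via reciprocity, reduce):
  reciprocity: (355/593) -> +(593/355)
  reduce: (238/355)
  pull out 2: (2/355) = -1  (since 355 mod 8 = 3)
  reciprocity: (119/355) -> -(355/119)
  reduce: (117/119)
  reciprocity: (117/119) -> +(119/117)
  reduce: (2/117)
  pull out 2: (2/117) = -1  (since 117 mod 8 = 5)
  (1/117) = 1
Product of signs = -1
(355/593) = -1

-1


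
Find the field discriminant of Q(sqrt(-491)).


For K = Q(sqrt(d)) with d squarefree: disc(K) = d if d = 1 mod 4, and disc(K) = 4d if d = 2 or 3 mod 4.
Here d = -491, and d mod 4 = 1.
d = 1 mod 4 (O_K = Z[(1+sqrt(d))/2]), so disc(K) = d = -491

-491


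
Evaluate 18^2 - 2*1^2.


x^2 - d*y^2
= 18^2 - 2*1^2
= 324 - 2
= 322

322


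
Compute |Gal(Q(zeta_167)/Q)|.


|Gal(Q(zeta_167)/Q)| = phi(167)
= 166

166


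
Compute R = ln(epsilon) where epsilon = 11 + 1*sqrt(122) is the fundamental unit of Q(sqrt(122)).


epsilon = 11 + 1*sqrt(122)
= 22.0454
R = ln(22.0454)
= 3.0931

3.0931


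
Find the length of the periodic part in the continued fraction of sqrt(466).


Run the CF algorithm for sqrt(466).
a_0 = floor(sqrt(466)) = 21; set m_0=0, q_0=1.
Recurrence: m' = q*a - m,  q' = (d - m'^2)/q,  a' = floor((a_0 + m')/q').
  step 1: m=21, q=25, a=1
  step 2: m=4, q=18, a=1
  step 3: m=14, q=15, a=2
  step 4: m=16, q=14, a=2
  step 5: m=12, q=23, a=1
  step 6: m=11, q=15, a=2
  step 7: m=19, q=7, a=5
  step 8: m=16, q=30, a=1
  step 9: m=14, q=9, a=3
  step 10: m=13, q=33, a=1
  step 11: m=20, q=2, a=20
  step 12: m=20, q=33, a=1
  step 13: m=13, q=9, a=3
  step 14: m=14, q=30, a=1
  step 15: m=16, q=7, a=5
  step 16: m=19, q=15, a=2
  step 17: m=11, q=23, a=1
  step 18: m=12, q=14, a=2
  step 19: m=16, q=15, a=2
  step 20: m=14, q=18, a=1
  step 21: m=4, q=25, a=1
  step 22: m=21, q=1, a=42
a_22 = 2*a_0 = 42, so the period closes here.
sqrt(466) = [21; 1, 1, 2, 2, 1, 2, 5, 1, 3, 1, 20, 1, 3, 1, 5, 2, 1, 2, 2, 1, 1, 42]
Period length = 22

22


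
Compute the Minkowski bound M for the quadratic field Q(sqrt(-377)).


d = -377, d mod 4 = 3, so disc(K) = 4d = -1508; |disc(K)| = 1508
Imaginary quadratic field, so n = 2, s = r2 = 1, r1 = 0
M = (n!/n^n) * (4/pi)^s * sqrt(|disc(K)|) = (2!/2^2) * (4/pi)^1 * sqrt(1508)
= 0.5 * 1.273240 * 38.832976
= 24.7218

24.7218


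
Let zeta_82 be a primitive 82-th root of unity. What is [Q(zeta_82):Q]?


The degree equals Euler's totient phi(82).
82 = 2 * 41
phi(82) = 40

40


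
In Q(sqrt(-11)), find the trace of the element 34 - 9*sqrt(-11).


Tr(a + b*sqrt(d)) = (a + b*sqrt(d)) + (a - b*sqrt(d)) = 2a
= 2 * (34)
= 68

68


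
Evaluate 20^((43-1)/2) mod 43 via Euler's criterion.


p = 43 is prime and the exponent is (p-1)/2 = 21, so by Euler's criterion 20^21 = (20/43) = +1 or -1 mod 43.
Compute by square-and-multiply:
  21 = 16 + 4 + 1 (binary 10101)
  Repeated squaring mod 43: 20^1 = 20, 20^2 = 13, 20^4 = 40, 20^8 = 9, 20^16 = 38
  20^21 = 20^16 * 20^4 * 20^1 = 38 * 40 * 20 mod 43
    38 * 40 = 1520 = 15 mod 43
    15 * 20 = 300 = 42 mod 43
  20^21 = 42 mod 43
Result 42 = p - 1 = -1 mod 43: 20 is a quadratic non-residue mod 43. As a residue in [0, p-1] the value is 42.
20^21 mod 43 = 42

42


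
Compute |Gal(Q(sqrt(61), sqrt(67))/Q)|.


The 2 square roots of distinct primes are multiplicatively independent over Q,
so [K:Q] = 2^2 and Gal(K/Q) is isomorphic to (Z/2Z)^2.
|Gal| = 2^2 = 4

4


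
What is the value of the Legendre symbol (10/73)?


p = 73 is prime, so compute (10/73) with the reciprocity algorithm (Jacobi-symbol steps: pull out 2s via (2/n), flip via reciprocity, reduce):
  pull out 2: (2/73) = +1  (since 73 mod 8 = 1)
  reciprocity: (5/73) -> +(73/5)
  reduce: (3/5)
  reciprocity: (3/5) -> +(5/3)
  reduce: (2/3)
  pull out 2: (2/3) = -1  (since 3 mod 8 = 3)
  (1/3) = 1
Product of signs = -1
(10/73) = -1

-1


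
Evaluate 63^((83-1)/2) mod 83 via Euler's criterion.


p = 83 is prime and the exponent is (p-1)/2 = 41, so by Euler's criterion 63^41 = (63/83) = +1 or -1 mod 83.
Compute by square-and-multiply:
  41 = 32 + 8 + 1 (binary 101001)
  Repeated squaring mod 83: 63^1 = 63, 63^2 = 68, 63^4 = 59, 63^8 = 78, 63^16 = 25, 63^32 = 44
  63^41 = 63^32 * 63^8 * 63^1 = 44 * 78 * 63 mod 83
    44 * 78 = 3432 = 29 mod 83
    29 * 63 = 1827 = 1 mod 83
  63^41 = 1 mod 83
Result 1: 63 is a quadratic residue mod 83.
63^41 mod 83 = 1

1


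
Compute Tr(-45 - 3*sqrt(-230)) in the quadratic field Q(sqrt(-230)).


Tr(a + b*sqrt(d)) = (a + b*sqrt(d)) + (a - b*sqrt(d)) = 2a
= 2 * (-45)
= -90

-90


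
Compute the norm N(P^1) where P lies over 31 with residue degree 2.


N(P^a) = p^(a*f)
= 31^(1*2)
= 31^2
= 961

961


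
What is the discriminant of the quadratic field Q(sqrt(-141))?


For K = Q(sqrt(d)) with d squarefree: disc(K) = d if d = 1 mod 4, and disc(K) = 4d if d = 2 or 3 mod 4.
Here d = -141, and d mod 4 = 3.
d = 3 mod 4, not 1 (O_K = Z[sqrt(d)]), so disc(K) = 4d = 4 * (-141) = -564

-564


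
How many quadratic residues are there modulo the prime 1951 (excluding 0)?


For prime p, the number of non-zero quadratic residues is (p-1)/2.
= (1951-1)/2
= 975

975


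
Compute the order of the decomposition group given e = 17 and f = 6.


|D_P| = e * f
= 17 * 6
= 102

102


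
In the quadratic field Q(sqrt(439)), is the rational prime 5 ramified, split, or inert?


K = Q(sqrt(439)). Since d mod 4 = 3, disc(K) = 1756.
Check p | disc: 1756 mod 5 = 1.
p does not divide disc. Compute Legendre symbol (d/p):
4^((5-1)/2) mod 5 = 1
(d/p) = 1, so p splits: (p) = P*P' with e=1, f=1, g=2.
Therefore p is split.

split


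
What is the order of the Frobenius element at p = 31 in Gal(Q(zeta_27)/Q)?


The Frobenius at p in Gal(Q(zeta_n)/Q) = (Z/nZ)* is the class of p, so its order is ord_27(31), the smallest k >= 1 with 31^k = 1 mod 27.
n = 27 = 3^3, phi(27) = 18; the order divides phi(n).
Divisors of 18: 1, 2, 3, 6, 9, 18
Repeated squaring mod 27: 31^1 = 4, 31^2 = 16, 31^4 = 13, 31^8 = 7, 31^16 = 22
Test divisors in increasing order:
  k=1: 31^1 = 4 mod 27
  k=2: 31^2 = 16 mod 27
  k=3: 31^3 = 16 * 4 = 10 mod 27
  k=6: 31^6 = 13 * 16 = 19 mod 27
  k=9: 31^9 = 7 * 4 = 1 mod 27  <- first divisor giving 1
Order = 9

9


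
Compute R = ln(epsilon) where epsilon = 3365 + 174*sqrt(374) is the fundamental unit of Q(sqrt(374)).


epsilon = 3365 + 174*sqrt(374)
= 6729.9999
R = ln(6729.9999)
= 8.8143

8.8143


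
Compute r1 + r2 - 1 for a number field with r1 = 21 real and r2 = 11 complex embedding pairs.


By Dirichlet's unit theorem:
rank = r1 + r2 - 1
= 21 + 11 - 1
= 31

31


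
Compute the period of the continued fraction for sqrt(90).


Run the CF algorithm for sqrt(90).
a_0 = floor(sqrt(90)) = 9; set m_0=0, q_0=1.
Recurrence: m' = q*a - m,  q' = (d - m'^2)/q,  a' = floor((a_0 + m')/q').
  step 1: m=9, q=9, a=2
  step 2: m=9, q=1, a=18
a_2 = 2*a_0 = 18, so the period closes here.
sqrt(90) = [9; 2, 18]
Period length = 2

2


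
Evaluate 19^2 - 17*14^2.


x^2 - d*y^2
= 19^2 - 17*14^2
= 361 - 3332
= -2971

-2971


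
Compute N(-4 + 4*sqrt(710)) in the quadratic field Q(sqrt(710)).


N(a + b*sqrt(d)) = a^2 - d*b^2
= (-4)^2 - (710)*(4)^2
= 16 - 11360
= -11344

-11344


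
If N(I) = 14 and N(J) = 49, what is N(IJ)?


N(IJ) = N(I) * N(J)
= 14 * 49
= 686

686


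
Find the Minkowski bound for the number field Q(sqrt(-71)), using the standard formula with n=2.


d = -71, d mod 4 = 1, so disc(K) = d = -71; |disc(K)| = 71
Imaginary quadratic field, so n = 2, s = r2 = 1, r1 = 0
M = (n!/n^n) * (4/pi)^s * sqrt(|disc(K)|) = (2!/2^2) * (4/pi)^1 * sqrt(71)
= 0.5 * 1.273240 * 8.426150
= 5.3643

5.3643


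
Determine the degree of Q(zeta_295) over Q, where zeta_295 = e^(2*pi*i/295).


The degree equals Euler's totient phi(295).
295 = 5 * 59
phi(295) = 232

232


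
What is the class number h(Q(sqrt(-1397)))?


K = Q(sqrt(-1397)). d mod 4 = 3, so D = disc(K) = 4d = -5588
h(K) equals the number of primitive reduced positive-definite forms (a, b, c) = a*x^2 + b*x*y + c*y^2 with b^2 - 4ac = D,
where reduced means |b| <= a <= c, with b >= 0 whenever |b| = a or a = c, and primitive means gcd(a, b, c) = 1.
Reduced forces 3a^2 <= |D| = 5588, so 1 <= a <= 43; b must have the parity of D, and c = (b^2 - D)/(4a) must be an integer >= a.
Enumerate a = 1..43, b in [-a, a]:
  a=1: (1, 0, 1397)  [1]
  a=2: (2, 2, 699)  [1]
  a=3: (3, -2, 466), (3, 2, 466)  [2]
  a=4..5: none
  a=6: (6, -2, 233), (6, 2, 233)  [2]
  a=7..8: none
  a=9: (9, -8, 157), (9, 8, 157)  [2]
  a=10: none
  a=11: (11, 0, 127)  [1]
  a=12..17: none
  a=18: (18, -10, 79), (18, 10, 79)  [2]
  a=19: (19, -6, 74), (19, 6, 74)  [2]
  a=20..21: none
  a=22: (22, 22, 69)  [1]
  a=23: (23, -22, 66), (23, 22, 66)  [2]
  a=24..26: none
  a=27: (27, -26, 58), (27, 26, 58)  [2]
  a=28: none
  a=29: (29, -26, 54), (29, 26, 54)  [2]
  a=30..32: none
  a=33: (33, -22, 46), (33, 22, 46)  [2]
  a=34..36: none
  a=37: (37, -6, 38), (37, 6, 38)  [2]
  a=38..43: none
Total reduced forms: 1 + 1 + 2 + 2 + 2 + 1 + 2 + 2 + 1 + 2 + 2 + 2 + 2 + 2 = 24
h = 24

24


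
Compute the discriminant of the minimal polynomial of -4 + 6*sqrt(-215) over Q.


The element -4 + 6*sqrt(-215) has minimal polynomial:
x^2 + 8*x + 7756
Discriminant = (8)^2 - 4*(7756)
= 64 - 31024
= -30960

-30960


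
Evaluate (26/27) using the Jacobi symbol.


Compute (26/27) via quadratic reciprocity:
  pull out 2: (2/27) = -1  (since 27 mod 8 = 3)
  reciprocity: (13/27) -> +(27/13)
  reduce: (1/13)
  (1/13) = 1
Product of signs = -1

-1


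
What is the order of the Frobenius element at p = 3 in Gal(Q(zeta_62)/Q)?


The Frobenius at p in Gal(Q(zeta_n)/Q) = (Z/nZ)* is the class of p, so its order is ord_62(3), the smallest k >= 1 with 3^k = 1 mod 62.
n = 62 = 2 * 31, phi(62) = 30; the order divides phi(n).
Divisors of 30: 1, 2, 3, 5, 6, 10, 15, 30
Repeated squaring mod 62: 3^1 = 3, 3^2 = 9, 3^4 = 19, 3^8 = 51, 3^16 = 59
Test divisors in increasing order:
  k=1: 3^1 = 3 mod 62
  k=2: 3^2 = 9 mod 62
  k=3: 3^3 = 9 * 3 = 27 mod 62
  k=5: 3^5 = 19 * 3 = 57 mod 62
  k=6: 3^6 = 19 * 9 = 47 mod 62
  k=10: 3^10 = 51 * 9 = 25 mod 62
  k=15: 3^15 = 51 * 19 * 9 * 3 = 61 mod 62
  k=30: 3^30 = 59 * 51 * 19 * 9 = 1 mod 62  <- first divisor giving 1
Order = 30

30


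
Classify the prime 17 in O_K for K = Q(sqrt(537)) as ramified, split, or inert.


K = Q(sqrt(537)). Since d mod 4 = 1, disc(K) = 537.
Check p | disc: 537 mod 17 = 10.
p does not divide disc. Compute Legendre symbol (d/p):
10^((17-1)/2) mod 17 = -1
(d/p) = -1, so p is inert: (p) stays prime with e=1, f=2, g=1.
Therefore p is inert.

inert


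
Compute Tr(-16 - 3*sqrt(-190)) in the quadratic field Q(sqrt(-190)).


Tr(a + b*sqrt(d)) = (a + b*sqrt(d)) + (a - b*sqrt(d)) = 2a
= 2 * (-16)
= -32

-32


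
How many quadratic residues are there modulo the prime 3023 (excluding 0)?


For prime p, the number of non-zero quadratic residues is (p-1)/2.
= (3023-1)/2
= 1511

1511


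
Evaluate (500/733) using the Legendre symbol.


p = 733 is prime, so compute (500/733) with the reciprocity algorithm (Jacobi-symbol steps: pull out 2s via (2/n), flip via reciprocity, reduce):
  pull out 2: (2/733) = -1  (since 733 mod 8 = 5)
  pull out 2: (2/733) = -1  (since 733 mod 8 = 5)
  reciprocity: (125/733) -> +(733/125)
  reduce: (108/125)
  pull out 2: (2/125) = -1  (since 125 mod 8 = 5)
  pull out 2: (2/125) = -1  (since 125 mod 8 = 5)
  reciprocity: (27/125) -> +(125/27)
  reduce: (17/27)
  reciprocity: (17/27) -> +(27/17)
  reduce: (10/17)
  pull out 2: (2/17) = +1  (since 17 mod 8 = 1)
  reciprocity: (5/17) -> +(17/5)
  reduce: (2/5)
  pull out 2: (2/5) = -1  (since 5 mod 8 = 5)
  (1/5) = 1
Product of signs = -1
(500/733) = -1

-1


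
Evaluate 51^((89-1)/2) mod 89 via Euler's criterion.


p = 89 is prime and the exponent is (p-1)/2 = 44, so by Euler's criterion 51^44 = (51/89) = +1 or -1 mod 89.
Compute by square-and-multiply:
  44 = 32 + 8 + 4 (binary 101100)
  Repeated squaring mod 89: 51^1 = 51, 51^2 = 20, 51^4 = 44, 51^8 = 67, 51^16 = 39, 51^32 = 8
  51^44 = 51^32 * 51^8 * 51^4 = 8 * 67 * 44 mod 89
    8 * 67 = 536 = 2 mod 89
    2 * 44 = 88 = 88 mod 89
  51^44 = 88 mod 89
Result 88 = p - 1 = -1 mod 89: 51 is a quadratic non-residue mod 89. As a residue in [0, p-1] the value is 88.
51^44 mod 89 = 88

88


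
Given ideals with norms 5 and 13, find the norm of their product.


N(IJ) = N(I) * N(J)
= 5 * 13
= 65

65


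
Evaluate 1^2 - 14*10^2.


x^2 - d*y^2
= 1^2 - 14*10^2
= 1 - 1400
= -1399

-1399


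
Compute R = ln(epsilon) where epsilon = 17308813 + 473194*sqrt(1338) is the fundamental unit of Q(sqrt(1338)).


epsilon = 17308813 + 473194*sqrt(1338)
= 3.4618e+07
R = ln(3.4618e+07)
= 17.3599

17.3599


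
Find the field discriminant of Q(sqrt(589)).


For K = Q(sqrt(d)) with d squarefree: disc(K) = d if d = 1 mod 4, and disc(K) = 4d if d = 2 or 3 mod 4.
Here d = 589, and d mod 4 = 1.
d = 1 mod 4 (O_K = Z[(1+sqrt(d))/2]), so disc(K) = d = 589

589


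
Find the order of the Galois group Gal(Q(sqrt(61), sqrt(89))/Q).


The 2 square roots of distinct primes are multiplicatively independent over Q,
so [K:Q] = 2^2 and Gal(K/Q) is isomorphic to (Z/2Z)^2.
|Gal| = 2^2 = 4

4


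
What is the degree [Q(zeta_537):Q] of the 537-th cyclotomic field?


The degree equals Euler's totient phi(537).
537 = 3 * 179
phi(537) = 356

356


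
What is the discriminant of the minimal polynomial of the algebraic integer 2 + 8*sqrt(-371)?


The element 2 + 8*sqrt(-371) has minimal polynomial:
x^2 - 4*x + 23748
Discriminant = (-4)^2 - 4*(23748)
= 16 - 94992
= -94976

-94976


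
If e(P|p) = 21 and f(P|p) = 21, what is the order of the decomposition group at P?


|D_P| = e * f
= 21 * 21
= 441

441


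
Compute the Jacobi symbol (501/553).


Compute (501/553) via quadratic reciprocity:
  reciprocity: (501/553) -> +(553/501)
  reduce: (52/501)
  pull out 2: (2/501) = -1  (since 501 mod 8 = 5)
  pull out 2: (2/501) = -1  (since 501 mod 8 = 5)
  reciprocity: (13/501) -> +(501/13)
  reduce: (7/13)
  reciprocity: (7/13) -> +(13/7)
  reduce: (6/7)
  pull out 2: (2/7) = +1  (since 7 mod 8 = 7)
  reciprocity: (3/7) -> -(7/3)
  reduce: (1/3)
  (1/3) = 1
Product of signs = -1

-1


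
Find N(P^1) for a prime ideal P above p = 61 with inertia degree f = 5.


N(P^a) = p^(a*f)
= 61^(1*5)
= 61^5
= 844596301

844596301


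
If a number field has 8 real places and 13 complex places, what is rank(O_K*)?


By Dirichlet's unit theorem:
rank = r1 + r2 - 1
= 8 + 13 - 1
= 20

20


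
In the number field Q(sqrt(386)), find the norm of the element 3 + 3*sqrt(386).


N(a + b*sqrt(d)) = a^2 - d*b^2
= (3)^2 - (386)*(3)^2
= 9 - 3474
= -3465

-3465


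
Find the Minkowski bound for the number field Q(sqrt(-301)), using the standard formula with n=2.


d = -301, d mod 4 = 3, so disc(K) = 4d = -1204; |disc(K)| = 1204
Imaginary quadratic field, so n = 2, s = r2 = 1, r1 = 0
M = (n!/n^n) * (4/pi)^s * sqrt(|disc(K)|) = (2!/2^2) * (4/pi)^1 * sqrt(1204)
= 0.5 * 1.273240 * 34.698703
= 22.0899

22.0899


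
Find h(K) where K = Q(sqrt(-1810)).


K = Q(sqrt(-1810)). d mod 4 = 2, so D = disc(K) = 4d = -7240
h(K) equals the number of primitive reduced positive-definite forms (a, b, c) = a*x^2 + b*x*y + c*y^2 with b^2 - 4ac = D,
where reduced means |b| <= a <= c, with b >= 0 whenever |b| = a or a = c, and primitive means gcd(a, b, c) = 1.
Reduced forces 3a^2 <= |D| = 7240, so 1 <= a <= 49; b must have the parity of D, and c = (b^2 - D)/(4a) must be an integer >= a.
Enumerate a = 1..49, b in [-a, a]:
  a=1: (1, 0, 1810)  [1]
  a=2: (2, 0, 905)  [1]
  a=3..4: none
  a=5: (5, 0, 362)  [1]
  a=6..9: none
  a=10: (10, 0, 181)  [1]
  a=11: (11, -8, 166), (11, 8, 166)  [2]
  a=12: none
  a=13: (13, -12, 142), (13, 12, 142)  [2]
  a=14..16: none
  a=17: (17, -6, 107), (17, 6, 107)  [2]
  a=18..21: none
  a=22: (22, -8, 83), (22, 8, 83)  [2]
  a=23..25: none
  a=26: (26, -12, 71), (26, 12, 71)  [2]
  a=27..30: none
  a=31: (31, -18, 61), (31, 18, 61)  [2]
  a=32..33: none
  a=34: (34, -28, 59), (34, 28, 59)  [2]
  a=35..36: none
  a=37: (37, -30, 55), (37, 30, 55)  [2]
  a=38..49: none
Total reduced forms: 1 + 1 + 1 + 1 + 2 + 2 + 2 + 2 + 2 + 2 + 2 + 2 = 20
h = 20

20


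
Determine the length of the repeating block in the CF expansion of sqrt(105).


Run the CF algorithm for sqrt(105).
a_0 = floor(sqrt(105)) = 10; set m_0=0, q_0=1.
Recurrence: m' = q*a - m,  q' = (d - m'^2)/q,  a' = floor((a_0 + m')/q').
  step 1: m=10, q=5, a=4
  step 2: m=10, q=1, a=20
a_2 = 2*a_0 = 20, so the period closes here.
sqrt(105) = [10; 4, 20]
Period length = 2

2


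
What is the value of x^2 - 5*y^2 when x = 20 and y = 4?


x^2 - d*y^2
= 20^2 - 5*4^2
= 400 - 80
= 320

320


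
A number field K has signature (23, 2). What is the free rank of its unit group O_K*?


By Dirichlet's unit theorem:
rank = r1 + r2 - 1
= 23 + 2 - 1
= 24

24


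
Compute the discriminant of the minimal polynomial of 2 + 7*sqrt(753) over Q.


The element 2 + 7*sqrt(753) has minimal polynomial:
x^2 - 4*x - 36893
Discriminant = (-4)^2 - 4*(-36893)
= 16 + 147572
= 147588

147588


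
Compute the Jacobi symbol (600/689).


Compute (600/689) via quadratic reciprocity:
  pull out 2: (2/689) = +1  (since 689 mod 8 = 1)
  pull out 2: (2/689) = +1  (since 689 mod 8 = 1)
  pull out 2: (2/689) = +1  (since 689 mod 8 = 1)
  reciprocity: (75/689) -> +(689/75)
  reduce: (14/75)
  pull out 2: (2/75) = -1  (since 75 mod 8 = 3)
  reciprocity: (7/75) -> -(75/7)
  reduce: (5/7)
  reciprocity: (5/7) -> +(7/5)
  reduce: (2/5)
  pull out 2: (2/5) = -1  (since 5 mod 8 = 5)
  (1/5) = 1
Product of signs = -1

-1


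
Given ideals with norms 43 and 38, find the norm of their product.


N(IJ) = N(I) * N(J)
= 43 * 38
= 1634

1634


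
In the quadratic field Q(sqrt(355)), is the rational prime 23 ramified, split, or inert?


K = Q(sqrt(355)). Since d mod 4 = 3, disc(K) = 1420.
Check p | disc: 1420 mod 23 = 17.
p does not divide disc. Compute Legendre symbol (d/p):
10^((23-1)/2) mod 23 = -1
(d/p) = -1, so p is inert: (p) stays prime with e=1, f=2, g=1.
Therefore p is inert.

inert


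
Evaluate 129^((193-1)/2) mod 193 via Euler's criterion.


p = 193 is prime and the exponent is (p-1)/2 = 96, so by Euler's criterion 129^96 = (129/193) = +1 or -1 mod 193.
Compute by square-and-multiply:
  96 = 64 + 32 (binary 1100000)
  Repeated squaring mod 193: 129^1 = 129, 129^2 = 43, 129^4 = 112, 129^8 = 192, 129^16 = 1, 129^32 = 1, 129^64 = 1
  129^96 = 129^64 * 129^32 = 1 * 1 mod 193
    1 * 1 = 1 = 1 mod 193
  129^96 = 1 mod 193
Result 1: 129 is a quadratic residue mod 193.
129^96 mod 193 = 1

1


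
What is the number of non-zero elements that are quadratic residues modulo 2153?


For prime p, the number of non-zero quadratic residues is (p-1)/2.
= (2153-1)/2
= 1076

1076


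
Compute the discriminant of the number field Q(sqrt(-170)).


For K = Q(sqrt(d)) with d squarefree: disc(K) = d if d = 1 mod 4, and disc(K) = 4d if d = 2 or 3 mod 4.
Here d = -170, and d mod 4 = 2.
d = 2 mod 4, not 1 (O_K = Z[sqrt(d)]), so disc(K) = 4d = 4 * (-170) = -680

-680


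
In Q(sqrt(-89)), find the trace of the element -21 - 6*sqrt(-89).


Tr(a + b*sqrt(d)) = (a + b*sqrt(d)) + (a - b*sqrt(d)) = 2a
= 2 * (-21)
= -42

-42


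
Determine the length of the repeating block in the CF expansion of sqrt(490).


Run the CF algorithm for sqrt(490).
a_0 = floor(sqrt(490)) = 22; set m_0=0, q_0=1.
Recurrence: m' = q*a - m,  q' = (d - m'^2)/q,  a' = floor((a_0 + m')/q').
  step 1: m=22, q=6, a=7
  step 2: m=20, q=15, a=2
  step 3: m=10, q=26, a=1
  step 4: m=16, q=9, a=4
  step 5: m=20, q=10, a=4
  step 6: m=20, q=9, a=4
  step 7: m=16, q=26, a=1
  step 8: m=10, q=15, a=2
  step 9: m=20, q=6, a=7
  step 10: m=22, q=1, a=44
a_10 = 2*a_0 = 44, so the period closes here.
sqrt(490) = [22; 7, 2, 1, 4, 4, 4, 1, 2, 7, 44]
Period length = 10

10


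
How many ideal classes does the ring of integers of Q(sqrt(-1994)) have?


K = Q(sqrt(-1994)). d mod 4 = 2, so D = disc(K) = 4d = -7976
h(K) equals the number of primitive reduced positive-definite forms (a, b, c) = a*x^2 + b*x*y + c*y^2 with b^2 - 4ac = D,
where reduced means |b| <= a <= c, with b >= 0 whenever |b| = a or a = c, and primitive means gcd(a, b, c) = 1.
Reduced forces 3a^2 <= |D| = 7976, so 1 <= a <= 51; b must have the parity of D, and c = (b^2 - D)/(4a) must be an integer >= a.
Enumerate a = 1..51, b in [-a, a]:
  a=1: (1, 0, 1994)  [1]
  a=2: (2, 0, 997)  [1]
  a=3: (3, -2, 665), (3, 2, 665)  [2]
  a=4: none
  a=5: (5, -2, 399), (5, 2, 399)  [2]
  a=6: (6, -4, 333), (6, 4, 333)  [2]
  a=7: (7, -2, 285), (7, 2, 285)  [2]
  a=8: none
  a=9: (9, -4, 222), (9, 4, 222)  [2]
  a=10: (10, -8, 201), (10, 8, 201)  [2]
  a=11..13: none
  a=14: (14, -12, 145), (14, 12, 145)  [2]
  a=15: (15, -8, 134), (15, -2, 133), (15, 2, 133), (15, 8, 134)  [4]
  a=16..17: none
  a=18: (18, -4, 111), (18, 4, 111)  [2]
  a=19: (19, -2, 105), (19, 2, 105)  [2]
  a=20: none
  a=21: (21, -16, 98), (21, -2, 95), (21, 2, 95), (21, 16, 98)  [4]
  a=22..24: none
  a=25: (25, -18, 83), (25, 18, 83)  [2]
  a=26: none
  a=27: (27, -4, 74), (27, 4, 74)  [2]
  a=28: none
  a=29: (29, -12, 70), (29, 12, 70)  [2]
  a=30: (30, -28, 73), (30, -8, 67), (30, 8, 67), (30, 28, 73)  [4]
  a=31..34: none
  a=35: (35, -12, 58), (35, -2, 57), (35, 2, 57), (35, 12, 58)  [4]
  a=36: none
  a=37: (37, -4, 54), (37, 4, 54)  [2]
  a=38: (38, -36, 61), (38, 36, 61)  [2]
  a=39..41: none
  a=42: (42, -40, 57), (42, -16, 49), (42, 16, 49), (42, 40, 57)  [4]
  a=43..44: none
  a=45: (45, -32, 50), (45, -22, 47), (45, 22, 47), (45, 32, 50)  [4]
  a=46..51: none
Total reduced forms: 1 + 1 + 2 + 2 + 2 + 2 + 2 + 2 + 2 + 4 + 2 + 2 + 4 + 2 + 2 + 2 + 4 + 4 + 2 + 2 + 4 + 4 = 54
h = 54

54


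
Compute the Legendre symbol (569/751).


p = 751 is prime, so compute (569/751) with the reciprocity algorithm (Jacobi-symbol steps: pull out 2s via (2/n), flip via reciprocity, reduce):
  reciprocity: (569/751) -> +(751/569)
  reduce: (182/569)
  pull out 2: (2/569) = +1  (since 569 mod 8 = 1)
  reciprocity: (91/569) -> +(569/91)
  reduce: (23/91)
  reciprocity: (23/91) -> -(91/23)
  reduce: (22/23)
  pull out 2: (2/23) = +1  (since 23 mod 8 = 7)
  reciprocity: (11/23) -> -(23/11)
  reduce: (1/11)
  (1/11) = 1
Product of signs = 1
(569/751) = 1

1


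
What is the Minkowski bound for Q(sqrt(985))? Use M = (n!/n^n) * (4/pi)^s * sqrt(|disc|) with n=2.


d = 985, d mod 4 = 1, so disc(K) = d = 985; |disc(K)| = 985
Real quadratic field, so n = 2, s = r2 = 0, r1 = 2
M = (n!/n^n) * (4/pi)^s * sqrt(|disc(K)|) = (2!/2^2) * (4/pi)^0 * sqrt(985)
= 0.5 * 1.000000 * 31.384710
= 15.6924

15.6924


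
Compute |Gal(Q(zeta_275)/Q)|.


|Gal(Q(zeta_275)/Q)| = phi(275)
= 200

200


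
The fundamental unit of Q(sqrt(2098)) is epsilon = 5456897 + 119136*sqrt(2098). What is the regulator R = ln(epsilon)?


epsilon = 5456897 + 119136*sqrt(2098)
= 1.0914e+07
R = ln(1.0914e+07)
= 16.2055

16.2055


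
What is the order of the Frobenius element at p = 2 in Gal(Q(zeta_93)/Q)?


The Frobenius at p in Gal(Q(zeta_n)/Q) = (Z/nZ)* is the class of p, so its order is ord_93(2), the smallest k >= 1 with 2^k = 1 mod 93.
n = 93 = 3 * 31, phi(93) = 60; the order divides phi(n).
Divisors of 60: 1, 2, 3, 4, 5, 6, 10, 12, 15, 20, 30, 60
Repeated squaring mod 93: 2^1 = 2, 2^2 = 4, 2^4 = 16, 2^8 = 70, 2^16 = 64, 2^32 = 4
Test divisors in increasing order:
  k=1: 2^1 = 2 mod 93
  k=2: 2^2 = 4 mod 93
  k=3: 2^3 = 4 * 2 = 8 mod 93
  k=4: 2^4 = 16 mod 93
  k=5: 2^5 = 16 * 2 = 32 mod 93
  k=6: 2^6 = 16 * 4 = 64 mod 93
  k=10: 2^10 = 70 * 4 = 1 mod 93  <- first divisor giving 1
Order = 10

10


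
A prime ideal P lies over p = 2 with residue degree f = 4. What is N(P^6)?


N(P^a) = p^(a*f)
= 2^(6*4)
= 2^24
= 16777216

16777216


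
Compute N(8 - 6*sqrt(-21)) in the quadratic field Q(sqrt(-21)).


N(a + b*sqrt(d)) = a^2 - d*b^2
= (8)^2 - (-21)*(-6)^2
= 64 + 756
= 820

820


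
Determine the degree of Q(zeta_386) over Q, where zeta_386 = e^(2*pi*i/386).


The degree equals Euler's totient phi(386).
386 = 2 * 193
phi(386) = 192

192


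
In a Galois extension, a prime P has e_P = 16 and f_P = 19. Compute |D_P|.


|D_P| = e * f
= 16 * 19
= 304

304


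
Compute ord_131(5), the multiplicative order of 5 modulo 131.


We want ord_131(5), the smallest k >= 1 with 5^k = 1 mod 131.
n = 131 = 131, phi(131) = 130; the order divides phi(n).
Divisors of 130: 1, 2, 5, 10, 13, 26, 65, 130
Repeated squaring mod 131: 5^1 = 5, 5^2 = 25, 5^4 = 101, 5^8 = 114, 5^16 = 27, 5^32 = 74, 5^64 = 105, 5^128 = 21
Test divisors in increasing order:
  k=1: 5^1 = 5 mod 131
  k=2: 5^2 = 25 mod 131
  k=5: 5^5 = 101 * 5 = 112 mod 131
  k=10: 5^10 = 114 * 25 = 99 mod 131
  k=13: 5^13 = 114 * 101 * 5 = 61 mod 131
  k=26: 5^26 = 27 * 114 * 25 = 53 mod 131
  k=65: 5^65 = 105 * 5 = 1 mod 131  <- first divisor giving 1
Order = 65

65


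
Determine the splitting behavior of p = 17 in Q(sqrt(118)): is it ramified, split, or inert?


K = Q(sqrt(118)). Since d mod 4 = 2, disc(K) = 472.
Check p | disc: 472 mod 17 = 13.
p does not divide disc. Compute Legendre symbol (d/p):
16^((17-1)/2) mod 17 = 1
(d/p) = 1, so p splits: (p) = P*P' with e=1, f=1, g=2.
Therefore p is split.

split


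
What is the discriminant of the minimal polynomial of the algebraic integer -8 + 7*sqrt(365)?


The element -8 + 7*sqrt(365) has minimal polynomial:
x^2 + 16*x - 17821
Discriminant = (16)^2 - 4*(-17821)
= 256 + 71284
= 71540

71540


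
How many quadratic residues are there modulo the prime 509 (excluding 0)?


For prime p, the number of non-zero quadratic residues is (p-1)/2.
= (509-1)/2
= 254

254


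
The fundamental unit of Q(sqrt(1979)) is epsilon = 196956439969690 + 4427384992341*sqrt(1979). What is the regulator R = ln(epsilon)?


epsilon = 196956439969690 + 4427384992341*sqrt(1979)
= 3.9391e+14
R = ln(3.9391e+14)
= 33.6072

33.6072


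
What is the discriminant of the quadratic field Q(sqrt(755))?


For K = Q(sqrt(d)) with d squarefree: disc(K) = d if d = 1 mod 4, and disc(K) = 4d if d = 2 or 3 mod 4.
Here d = 755, and d mod 4 = 3.
d = 3 mod 4, not 1 (O_K = Z[sqrt(d)]), so disc(K) = 4d = 4 * (755) = 3020

3020


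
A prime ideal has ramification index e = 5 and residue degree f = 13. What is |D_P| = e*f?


|D_P| = e * f
= 5 * 13
= 65

65


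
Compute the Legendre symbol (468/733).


p = 733 is prime, so compute (468/733) with the reciprocity algorithm (Jacobi-symbol steps: pull out 2s via (2/n), flip via reciprocity, reduce):
  pull out 2: (2/733) = -1  (since 733 mod 8 = 5)
  pull out 2: (2/733) = -1  (since 733 mod 8 = 5)
  reciprocity: (117/733) -> +(733/117)
  reduce: (31/117)
  reciprocity: (31/117) -> +(117/31)
  reduce: (24/31)
  pull out 2: (2/31) = +1  (since 31 mod 8 = 7)
  pull out 2: (2/31) = +1  (since 31 mod 8 = 7)
  pull out 2: (2/31) = +1  (since 31 mod 8 = 7)
  reciprocity: (3/31) -> -(31/3)
  reduce: (1/3)
  (1/3) = 1
Product of signs = -1
(468/733) = -1

-1


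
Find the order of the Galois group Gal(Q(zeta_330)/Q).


|Gal(Q(zeta_330)/Q)| = phi(330)
= 80

80


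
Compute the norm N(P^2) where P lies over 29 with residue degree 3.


N(P^a) = p^(a*f)
= 29^(2*3)
= 29^6
= 594823321

594823321


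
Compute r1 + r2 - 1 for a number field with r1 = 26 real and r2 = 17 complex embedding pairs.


By Dirichlet's unit theorem:
rank = r1 + r2 - 1
= 26 + 17 - 1
= 42

42


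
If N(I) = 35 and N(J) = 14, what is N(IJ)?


N(IJ) = N(I) * N(J)
= 35 * 14
= 490

490


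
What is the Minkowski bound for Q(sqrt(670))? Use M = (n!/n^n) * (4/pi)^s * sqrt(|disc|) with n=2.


d = 670, d mod 4 = 2, so disc(K) = 4d = 2680; |disc(K)| = 2680
Real quadratic field, so n = 2, s = r2 = 0, r1 = 2
M = (n!/n^n) * (4/pi)^s * sqrt(|disc(K)|) = (2!/2^2) * (4/pi)^0 * sqrt(2680)
= 0.5 * 1.000000 * 51.768716
= 25.8844

25.8844


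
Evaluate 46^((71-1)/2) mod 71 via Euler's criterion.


p = 71 is prime and the exponent is (p-1)/2 = 35, so by Euler's criterion 46^35 = (46/71) = +1 or -1 mod 71.
Compute by square-and-multiply:
  35 = 32 + 2 + 1 (binary 100011)
  Repeated squaring mod 71: 46^1 = 46, 46^2 = 57, 46^4 = 54, 46^8 = 5, 46^16 = 25, 46^32 = 57
  46^35 = 46^32 * 46^2 * 46^1 = 57 * 57 * 46 mod 71
    57 * 57 = 3249 = 54 mod 71
    54 * 46 = 2484 = 70 mod 71
  46^35 = 70 mod 71
Result 70 = p - 1 = -1 mod 71: 46 is a quadratic non-residue mod 71. As a residue in [0, p-1] the value is 70.
46^35 mod 71 = 70

70


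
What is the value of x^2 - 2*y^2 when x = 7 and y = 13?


x^2 - d*y^2
= 7^2 - 2*13^2
= 49 - 338
= -289

-289


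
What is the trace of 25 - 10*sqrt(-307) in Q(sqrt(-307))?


Tr(a + b*sqrt(d)) = (a + b*sqrt(d)) + (a - b*sqrt(d)) = 2a
= 2 * (25)
= 50

50


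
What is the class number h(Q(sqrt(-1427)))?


K = Q(sqrt(-1427)). d mod 4 = 1, so D = disc(K) = d = -1427
h(K) equals the number of primitive reduced positive-definite forms (a, b, c) = a*x^2 + b*x*y + c*y^2 with b^2 - 4ac = D,
where reduced means |b| <= a <= c, with b >= 0 whenever |b| = a or a = c, and primitive means gcd(a, b, c) = 1.
Reduced forces 3a^2 <= |D| = 1427, so 1 <= a <= 21; b must have the parity of D, and c = (b^2 - D)/(4a) must be an integer >= a.
Enumerate a = 1..21, b in [-a, a]:
  a=1: (1, 1, 357)  [1]
  a=2: none
  a=3: (3, -1, 119), (3, 1, 119)  [2]
  a=4..6: none
  a=7: (7, -1, 51), (7, 1, 51)  [2]
  a=8: none
  a=9: (9, -7, 41), (9, 7, 41)  [2]
  a=10: none
  a=11: (11, -5, 33), (11, 5, 33)  [2]
  a=12: none
  a=13: (13, -9, 29), (13, 9, 29)  [2]
  a=14..16: none
  a=17: (17, -1, 21), (17, 1, 21)  [2]
  a=18: none
  a=19: (19, -13, 21), (19, 13, 21)  [2]
  a=20..21: none
Total reduced forms: 1 + 2 + 2 + 2 + 2 + 2 + 2 + 2 = 15
h = 15

15
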